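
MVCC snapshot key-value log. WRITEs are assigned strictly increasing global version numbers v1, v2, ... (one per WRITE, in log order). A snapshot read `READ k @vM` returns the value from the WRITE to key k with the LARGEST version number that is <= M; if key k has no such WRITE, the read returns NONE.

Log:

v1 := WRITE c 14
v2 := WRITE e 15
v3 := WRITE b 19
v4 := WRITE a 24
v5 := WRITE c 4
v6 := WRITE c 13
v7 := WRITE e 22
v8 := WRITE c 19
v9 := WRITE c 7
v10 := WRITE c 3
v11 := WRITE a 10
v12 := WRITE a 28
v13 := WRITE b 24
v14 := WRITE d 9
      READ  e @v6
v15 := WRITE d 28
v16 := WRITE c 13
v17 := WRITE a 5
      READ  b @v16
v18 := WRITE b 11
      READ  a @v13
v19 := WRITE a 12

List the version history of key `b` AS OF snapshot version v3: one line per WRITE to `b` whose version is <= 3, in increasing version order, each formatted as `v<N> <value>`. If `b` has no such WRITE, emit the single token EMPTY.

Scan writes for key=b with version <= 3:
  v1 WRITE c 14 -> skip
  v2 WRITE e 15 -> skip
  v3 WRITE b 19 -> keep
  v4 WRITE a 24 -> skip
  v5 WRITE c 4 -> skip
  v6 WRITE c 13 -> skip
  v7 WRITE e 22 -> skip
  v8 WRITE c 19 -> skip
  v9 WRITE c 7 -> skip
  v10 WRITE c 3 -> skip
  v11 WRITE a 10 -> skip
  v12 WRITE a 28 -> skip
  v13 WRITE b 24 -> drop (> snap)
  v14 WRITE d 9 -> skip
  v15 WRITE d 28 -> skip
  v16 WRITE c 13 -> skip
  v17 WRITE a 5 -> skip
  v18 WRITE b 11 -> drop (> snap)
  v19 WRITE a 12 -> skip
Collected: [(3, 19)]

Answer: v3 19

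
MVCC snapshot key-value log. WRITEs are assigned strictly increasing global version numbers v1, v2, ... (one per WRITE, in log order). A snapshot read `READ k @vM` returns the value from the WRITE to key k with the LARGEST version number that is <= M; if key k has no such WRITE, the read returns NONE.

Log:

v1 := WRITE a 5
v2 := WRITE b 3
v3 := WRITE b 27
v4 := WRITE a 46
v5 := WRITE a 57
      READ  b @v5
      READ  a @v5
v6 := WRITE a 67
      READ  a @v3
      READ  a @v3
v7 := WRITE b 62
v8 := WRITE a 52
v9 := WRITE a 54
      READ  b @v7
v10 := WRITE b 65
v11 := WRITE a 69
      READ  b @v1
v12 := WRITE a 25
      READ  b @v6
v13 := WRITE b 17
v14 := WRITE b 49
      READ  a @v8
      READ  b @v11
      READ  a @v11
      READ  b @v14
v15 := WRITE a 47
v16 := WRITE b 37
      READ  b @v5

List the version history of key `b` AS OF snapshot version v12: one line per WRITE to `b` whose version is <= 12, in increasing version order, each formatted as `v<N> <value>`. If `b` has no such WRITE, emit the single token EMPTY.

Answer: v2 3
v3 27
v7 62
v10 65

Derivation:
Scan writes for key=b with version <= 12:
  v1 WRITE a 5 -> skip
  v2 WRITE b 3 -> keep
  v3 WRITE b 27 -> keep
  v4 WRITE a 46 -> skip
  v5 WRITE a 57 -> skip
  v6 WRITE a 67 -> skip
  v7 WRITE b 62 -> keep
  v8 WRITE a 52 -> skip
  v9 WRITE a 54 -> skip
  v10 WRITE b 65 -> keep
  v11 WRITE a 69 -> skip
  v12 WRITE a 25 -> skip
  v13 WRITE b 17 -> drop (> snap)
  v14 WRITE b 49 -> drop (> snap)
  v15 WRITE a 47 -> skip
  v16 WRITE b 37 -> drop (> snap)
Collected: [(2, 3), (3, 27), (7, 62), (10, 65)]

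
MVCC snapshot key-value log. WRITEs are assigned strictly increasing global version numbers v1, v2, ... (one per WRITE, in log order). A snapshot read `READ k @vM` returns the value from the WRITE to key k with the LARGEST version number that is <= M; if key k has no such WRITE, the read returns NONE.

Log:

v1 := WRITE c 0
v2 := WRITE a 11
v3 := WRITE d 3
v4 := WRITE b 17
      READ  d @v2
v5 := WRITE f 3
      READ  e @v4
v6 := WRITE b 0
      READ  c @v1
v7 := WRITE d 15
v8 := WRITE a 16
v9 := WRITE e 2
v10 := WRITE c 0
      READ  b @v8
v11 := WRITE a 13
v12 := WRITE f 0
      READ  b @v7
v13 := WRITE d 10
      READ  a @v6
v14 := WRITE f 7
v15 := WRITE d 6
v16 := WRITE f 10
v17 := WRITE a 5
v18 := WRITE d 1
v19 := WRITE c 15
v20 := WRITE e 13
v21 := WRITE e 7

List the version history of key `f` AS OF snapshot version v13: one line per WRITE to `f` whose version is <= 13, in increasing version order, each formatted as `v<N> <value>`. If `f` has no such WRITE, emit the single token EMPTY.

Answer: v5 3
v12 0

Derivation:
Scan writes for key=f with version <= 13:
  v1 WRITE c 0 -> skip
  v2 WRITE a 11 -> skip
  v3 WRITE d 3 -> skip
  v4 WRITE b 17 -> skip
  v5 WRITE f 3 -> keep
  v6 WRITE b 0 -> skip
  v7 WRITE d 15 -> skip
  v8 WRITE a 16 -> skip
  v9 WRITE e 2 -> skip
  v10 WRITE c 0 -> skip
  v11 WRITE a 13 -> skip
  v12 WRITE f 0 -> keep
  v13 WRITE d 10 -> skip
  v14 WRITE f 7 -> drop (> snap)
  v15 WRITE d 6 -> skip
  v16 WRITE f 10 -> drop (> snap)
  v17 WRITE a 5 -> skip
  v18 WRITE d 1 -> skip
  v19 WRITE c 15 -> skip
  v20 WRITE e 13 -> skip
  v21 WRITE e 7 -> skip
Collected: [(5, 3), (12, 0)]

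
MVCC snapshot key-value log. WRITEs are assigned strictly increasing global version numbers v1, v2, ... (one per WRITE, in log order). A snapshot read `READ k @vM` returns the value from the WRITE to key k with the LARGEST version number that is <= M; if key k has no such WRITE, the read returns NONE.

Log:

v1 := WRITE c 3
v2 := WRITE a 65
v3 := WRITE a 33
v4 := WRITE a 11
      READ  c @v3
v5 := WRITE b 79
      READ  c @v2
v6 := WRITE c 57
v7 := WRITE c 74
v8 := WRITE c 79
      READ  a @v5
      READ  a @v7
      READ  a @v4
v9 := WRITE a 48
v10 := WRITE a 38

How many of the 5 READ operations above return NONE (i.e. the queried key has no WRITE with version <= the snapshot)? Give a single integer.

Answer: 0

Derivation:
v1: WRITE c=3  (c history now [(1, 3)])
v2: WRITE a=65  (a history now [(2, 65)])
v3: WRITE a=33  (a history now [(2, 65), (3, 33)])
v4: WRITE a=11  (a history now [(2, 65), (3, 33), (4, 11)])
READ c @v3: history=[(1, 3)] -> pick v1 -> 3
v5: WRITE b=79  (b history now [(5, 79)])
READ c @v2: history=[(1, 3)] -> pick v1 -> 3
v6: WRITE c=57  (c history now [(1, 3), (6, 57)])
v7: WRITE c=74  (c history now [(1, 3), (6, 57), (7, 74)])
v8: WRITE c=79  (c history now [(1, 3), (6, 57), (7, 74), (8, 79)])
READ a @v5: history=[(2, 65), (3, 33), (4, 11)] -> pick v4 -> 11
READ a @v7: history=[(2, 65), (3, 33), (4, 11)] -> pick v4 -> 11
READ a @v4: history=[(2, 65), (3, 33), (4, 11)] -> pick v4 -> 11
v9: WRITE a=48  (a history now [(2, 65), (3, 33), (4, 11), (9, 48)])
v10: WRITE a=38  (a history now [(2, 65), (3, 33), (4, 11), (9, 48), (10, 38)])
Read results in order: ['3', '3', '11', '11', '11']
NONE count = 0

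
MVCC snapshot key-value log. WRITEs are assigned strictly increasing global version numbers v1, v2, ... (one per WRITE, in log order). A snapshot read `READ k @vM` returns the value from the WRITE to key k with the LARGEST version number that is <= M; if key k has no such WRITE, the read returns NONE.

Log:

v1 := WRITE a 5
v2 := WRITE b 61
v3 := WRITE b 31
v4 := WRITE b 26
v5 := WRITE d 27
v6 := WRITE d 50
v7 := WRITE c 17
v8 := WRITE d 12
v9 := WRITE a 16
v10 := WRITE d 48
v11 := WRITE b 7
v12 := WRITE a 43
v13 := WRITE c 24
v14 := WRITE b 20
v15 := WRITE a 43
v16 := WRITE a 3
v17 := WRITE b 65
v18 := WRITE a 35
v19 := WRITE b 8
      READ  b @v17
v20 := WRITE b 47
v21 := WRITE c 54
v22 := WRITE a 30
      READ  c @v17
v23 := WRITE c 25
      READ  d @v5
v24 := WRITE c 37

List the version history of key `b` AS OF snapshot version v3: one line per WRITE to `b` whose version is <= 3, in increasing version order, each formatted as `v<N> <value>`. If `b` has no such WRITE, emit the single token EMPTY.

Answer: v2 61
v3 31

Derivation:
Scan writes for key=b with version <= 3:
  v1 WRITE a 5 -> skip
  v2 WRITE b 61 -> keep
  v3 WRITE b 31 -> keep
  v4 WRITE b 26 -> drop (> snap)
  v5 WRITE d 27 -> skip
  v6 WRITE d 50 -> skip
  v7 WRITE c 17 -> skip
  v8 WRITE d 12 -> skip
  v9 WRITE a 16 -> skip
  v10 WRITE d 48 -> skip
  v11 WRITE b 7 -> drop (> snap)
  v12 WRITE a 43 -> skip
  v13 WRITE c 24 -> skip
  v14 WRITE b 20 -> drop (> snap)
  v15 WRITE a 43 -> skip
  v16 WRITE a 3 -> skip
  v17 WRITE b 65 -> drop (> snap)
  v18 WRITE a 35 -> skip
  v19 WRITE b 8 -> drop (> snap)
  v20 WRITE b 47 -> drop (> snap)
  v21 WRITE c 54 -> skip
  v22 WRITE a 30 -> skip
  v23 WRITE c 25 -> skip
  v24 WRITE c 37 -> skip
Collected: [(2, 61), (3, 31)]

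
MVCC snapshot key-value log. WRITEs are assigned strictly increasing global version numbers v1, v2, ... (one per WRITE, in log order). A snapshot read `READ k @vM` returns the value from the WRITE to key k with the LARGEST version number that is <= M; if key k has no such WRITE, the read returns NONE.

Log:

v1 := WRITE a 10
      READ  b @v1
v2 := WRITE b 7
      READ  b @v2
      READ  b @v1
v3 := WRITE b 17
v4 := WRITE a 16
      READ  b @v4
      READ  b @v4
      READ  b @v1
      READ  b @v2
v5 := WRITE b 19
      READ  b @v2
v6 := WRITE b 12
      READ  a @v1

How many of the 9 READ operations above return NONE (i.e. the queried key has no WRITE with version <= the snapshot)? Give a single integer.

v1: WRITE a=10  (a history now [(1, 10)])
READ b @v1: history=[] -> no version <= 1 -> NONE
v2: WRITE b=7  (b history now [(2, 7)])
READ b @v2: history=[(2, 7)] -> pick v2 -> 7
READ b @v1: history=[(2, 7)] -> no version <= 1 -> NONE
v3: WRITE b=17  (b history now [(2, 7), (3, 17)])
v4: WRITE a=16  (a history now [(1, 10), (4, 16)])
READ b @v4: history=[(2, 7), (3, 17)] -> pick v3 -> 17
READ b @v4: history=[(2, 7), (3, 17)] -> pick v3 -> 17
READ b @v1: history=[(2, 7), (3, 17)] -> no version <= 1 -> NONE
READ b @v2: history=[(2, 7), (3, 17)] -> pick v2 -> 7
v5: WRITE b=19  (b history now [(2, 7), (3, 17), (5, 19)])
READ b @v2: history=[(2, 7), (3, 17), (5, 19)] -> pick v2 -> 7
v6: WRITE b=12  (b history now [(2, 7), (3, 17), (5, 19), (6, 12)])
READ a @v1: history=[(1, 10), (4, 16)] -> pick v1 -> 10
Read results in order: ['NONE', '7', 'NONE', '17', '17', 'NONE', '7', '7', '10']
NONE count = 3

Answer: 3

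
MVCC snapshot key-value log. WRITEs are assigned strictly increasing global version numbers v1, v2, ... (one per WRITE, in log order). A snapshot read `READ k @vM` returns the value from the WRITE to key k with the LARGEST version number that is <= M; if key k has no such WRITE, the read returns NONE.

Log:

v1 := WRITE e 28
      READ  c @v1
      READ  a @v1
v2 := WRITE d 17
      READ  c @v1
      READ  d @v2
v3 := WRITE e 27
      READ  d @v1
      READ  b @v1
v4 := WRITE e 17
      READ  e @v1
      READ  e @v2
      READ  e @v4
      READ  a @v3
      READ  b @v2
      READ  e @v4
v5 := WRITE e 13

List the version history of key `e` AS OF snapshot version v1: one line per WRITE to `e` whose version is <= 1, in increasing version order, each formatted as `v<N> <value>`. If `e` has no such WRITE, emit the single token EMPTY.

Answer: v1 28

Derivation:
Scan writes for key=e with version <= 1:
  v1 WRITE e 28 -> keep
  v2 WRITE d 17 -> skip
  v3 WRITE e 27 -> drop (> snap)
  v4 WRITE e 17 -> drop (> snap)
  v5 WRITE e 13 -> drop (> snap)
Collected: [(1, 28)]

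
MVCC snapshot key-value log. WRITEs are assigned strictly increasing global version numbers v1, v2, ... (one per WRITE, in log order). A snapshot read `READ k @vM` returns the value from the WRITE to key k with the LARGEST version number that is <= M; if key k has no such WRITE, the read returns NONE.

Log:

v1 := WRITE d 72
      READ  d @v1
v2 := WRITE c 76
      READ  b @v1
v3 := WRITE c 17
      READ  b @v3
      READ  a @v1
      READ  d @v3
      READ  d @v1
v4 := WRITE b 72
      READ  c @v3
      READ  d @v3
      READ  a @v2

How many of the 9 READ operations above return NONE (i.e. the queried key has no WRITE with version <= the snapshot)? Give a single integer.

v1: WRITE d=72  (d history now [(1, 72)])
READ d @v1: history=[(1, 72)] -> pick v1 -> 72
v2: WRITE c=76  (c history now [(2, 76)])
READ b @v1: history=[] -> no version <= 1 -> NONE
v3: WRITE c=17  (c history now [(2, 76), (3, 17)])
READ b @v3: history=[] -> no version <= 3 -> NONE
READ a @v1: history=[] -> no version <= 1 -> NONE
READ d @v3: history=[(1, 72)] -> pick v1 -> 72
READ d @v1: history=[(1, 72)] -> pick v1 -> 72
v4: WRITE b=72  (b history now [(4, 72)])
READ c @v3: history=[(2, 76), (3, 17)] -> pick v3 -> 17
READ d @v3: history=[(1, 72)] -> pick v1 -> 72
READ a @v2: history=[] -> no version <= 2 -> NONE
Read results in order: ['72', 'NONE', 'NONE', 'NONE', '72', '72', '17', '72', 'NONE']
NONE count = 4

Answer: 4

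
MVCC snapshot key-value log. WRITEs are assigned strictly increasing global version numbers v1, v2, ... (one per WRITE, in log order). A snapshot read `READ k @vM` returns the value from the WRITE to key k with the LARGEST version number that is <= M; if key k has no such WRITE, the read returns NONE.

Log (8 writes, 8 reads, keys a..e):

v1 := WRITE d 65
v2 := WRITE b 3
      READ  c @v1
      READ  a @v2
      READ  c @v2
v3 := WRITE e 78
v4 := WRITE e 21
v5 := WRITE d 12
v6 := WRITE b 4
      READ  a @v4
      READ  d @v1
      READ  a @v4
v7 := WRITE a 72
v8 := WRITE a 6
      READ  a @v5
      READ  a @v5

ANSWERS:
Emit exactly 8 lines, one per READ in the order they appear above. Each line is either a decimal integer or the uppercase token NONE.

Answer: NONE
NONE
NONE
NONE
65
NONE
NONE
NONE

Derivation:
v1: WRITE d=65  (d history now [(1, 65)])
v2: WRITE b=3  (b history now [(2, 3)])
READ c @v1: history=[] -> no version <= 1 -> NONE
READ a @v2: history=[] -> no version <= 2 -> NONE
READ c @v2: history=[] -> no version <= 2 -> NONE
v3: WRITE e=78  (e history now [(3, 78)])
v4: WRITE e=21  (e history now [(3, 78), (4, 21)])
v5: WRITE d=12  (d history now [(1, 65), (5, 12)])
v6: WRITE b=4  (b history now [(2, 3), (6, 4)])
READ a @v4: history=[] -> no version <= 4 -> NONE
READ d @v1: history=[(1, 65), (5, 12)] -> pick v1 -> 65
READ a @v4: history=[] -> no version <= 4 -> NONE
v7: WRITE a=72  (a history now [(7, 72)])
v8: WRITE a=6  (a history now [(7, 72), (8, 6)])
READ a @v5: history=[(7, 72), (8, 6)] -> no version <= 5 -> NONE
READ a @v5: history=[(7, 72), (8, 6)] -> no version <= 5 -> NONE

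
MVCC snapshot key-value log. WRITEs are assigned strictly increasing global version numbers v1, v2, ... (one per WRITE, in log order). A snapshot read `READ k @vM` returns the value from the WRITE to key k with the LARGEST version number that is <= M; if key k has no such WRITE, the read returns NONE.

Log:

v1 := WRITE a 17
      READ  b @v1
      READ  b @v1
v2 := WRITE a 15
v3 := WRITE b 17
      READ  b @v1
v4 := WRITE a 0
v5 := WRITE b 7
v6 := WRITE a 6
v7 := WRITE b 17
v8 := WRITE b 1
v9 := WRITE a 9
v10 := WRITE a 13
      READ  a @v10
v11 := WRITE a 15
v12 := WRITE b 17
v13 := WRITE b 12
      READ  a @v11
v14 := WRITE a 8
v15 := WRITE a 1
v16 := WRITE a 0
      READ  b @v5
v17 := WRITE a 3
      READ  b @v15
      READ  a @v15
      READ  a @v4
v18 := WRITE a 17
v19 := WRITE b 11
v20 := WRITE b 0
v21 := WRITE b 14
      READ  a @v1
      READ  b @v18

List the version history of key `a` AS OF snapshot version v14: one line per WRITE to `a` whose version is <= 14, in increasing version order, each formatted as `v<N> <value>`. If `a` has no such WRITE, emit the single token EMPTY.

Answer: v1 17
v2 15
v4 0
v6 6
v9 9
v10 13
v11 15
v14 8

Derivation:
Scan writes for key=a with version <= 14:
  v1 WRITE a 17 -> keep
  v2 WRITE a 15 -> keep
  v3 WRITE b 17 -> skip
  v4 WRITE a 0 -> keep
  v5 WRITE b 7 -> skip
  v6 WRITE a 6 -> keep
  v7 WRITE b 17 -> skip
  v8 WRITE b 1 -> skip
  v9 WRITE a 9 -> keep
  v10 WRITE a 13 -> keep
  v11 WRITE a 15 -> keep
  v12 WRITE b 17 -> skip
  v13 WRITE b 12 -> skip
  v14 WRITE a 8 -> keep
  v15 WRITE a 1 -> drop (> snap)
  v16 WRITE a 0 -> drop (> snap)
  v17 WRITE a 3 -> drop (> snap)
  v18 WRITE a 17 -> drop (> snap)
  v19 WRITE b 11 -> skip
  v20 WRITE b 0 -> skip
  v21 WRITE b 14 -> skip
Collected: [(1, 17), (2, 15), (4, 0), (6, 6), (9, 9), (10, 13), (11, 15), (14, 8)]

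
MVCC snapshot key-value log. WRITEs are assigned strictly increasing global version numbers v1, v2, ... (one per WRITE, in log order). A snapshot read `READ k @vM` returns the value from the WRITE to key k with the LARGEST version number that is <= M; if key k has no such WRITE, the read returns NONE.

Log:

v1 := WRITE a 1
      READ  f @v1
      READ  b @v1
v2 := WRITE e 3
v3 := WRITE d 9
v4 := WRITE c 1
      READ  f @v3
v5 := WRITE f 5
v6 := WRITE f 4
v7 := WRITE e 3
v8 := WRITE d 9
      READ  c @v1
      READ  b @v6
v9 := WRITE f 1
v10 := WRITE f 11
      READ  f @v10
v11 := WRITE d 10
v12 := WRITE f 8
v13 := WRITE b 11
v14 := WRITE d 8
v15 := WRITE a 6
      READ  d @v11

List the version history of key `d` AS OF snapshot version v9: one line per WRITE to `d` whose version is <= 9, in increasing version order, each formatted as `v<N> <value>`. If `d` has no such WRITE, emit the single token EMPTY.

Scan writes for key=d with version <= 9:
  v1 WRITE a 1 -> skip
  v2 WRITE e 3 -> skip
  v3 WRITE d 9 -> keep
  v4 WRITE c 1 -> skip
  v5 WRITE f 5 -> skip
  v6 WRITE f 4 -> skip
  v7 WRITE e 3 -> skip
  v8 WRITE d 9 -> keep
  v9 WRITE f 1 -> skip
  v10 WRITE f 11 -> skip
  v11 WRITE d 10 -> drop (> snap)
  v12 WRITE f 8 -> skip
  v13 WRITE b 11 -> skip
  v14 WRITE d 8 -> drop (> snap)
  v15 WRITE a 6 -> skip
Collected: [(3, 9), (8, 9)]

Answer: v3 9
v8 9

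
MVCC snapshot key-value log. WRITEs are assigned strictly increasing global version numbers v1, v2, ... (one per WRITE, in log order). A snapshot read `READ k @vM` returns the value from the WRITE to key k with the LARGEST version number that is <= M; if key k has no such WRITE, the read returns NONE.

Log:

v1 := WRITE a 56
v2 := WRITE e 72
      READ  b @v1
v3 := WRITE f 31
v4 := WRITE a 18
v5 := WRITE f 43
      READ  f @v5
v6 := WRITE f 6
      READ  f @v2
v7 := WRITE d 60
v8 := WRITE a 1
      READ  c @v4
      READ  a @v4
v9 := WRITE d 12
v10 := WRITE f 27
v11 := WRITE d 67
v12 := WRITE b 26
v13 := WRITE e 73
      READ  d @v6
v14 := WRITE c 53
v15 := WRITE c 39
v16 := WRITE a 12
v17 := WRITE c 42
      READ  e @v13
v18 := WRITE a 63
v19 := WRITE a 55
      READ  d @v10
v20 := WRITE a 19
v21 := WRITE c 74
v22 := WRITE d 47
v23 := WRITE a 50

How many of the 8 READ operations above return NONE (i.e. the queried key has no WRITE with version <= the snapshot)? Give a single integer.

v1: WRITE a=56  (a history now [(1, 56)])
v2: WRITE e=72  (e history now [(2, 72)])
READ b @v1: history=[] -> no version <= 1 -> NONE
v3: WRITE f=31  (f history now [(3, 31)])
v4: WRITE a=18  (a history now [(1, 56), (4, 18)])
v5: WRITE f=43  (f history now [(3, 31), (5, 43)])
READ f @v5: history=[(3, 31), (5, 43)] -> pick v5 -> 43
v6: WRITE f=6  (f history now [(3, 31), (5, 43), (6, 6)])
READ f @v2: history=[(3, 31), (5, 43), (6, 6)] -> no version <= 2 -> NONE
v7: WRITE d=60  (d history now [(7, 60)])
v8: WRITE a=1  (a history now [(1, 56), (4, 18), (8, 1)])
READ c @v4: history=[] -> no version <= 4 -> NONE
READ a @v4: history=[(1, 56), (4, 18), (8, 1)] -> pick v4 -> 18
v9: WRITE d=12  (d history now [(7, 60), (9, 12)])
v10: WRITE f=27  (f history now [(3, 31), (5, 43), (6, 6), (10, 27)])
v11: WRITE d=67  (d history now [(7, 60), (9, 12), (11, 67)])
v12: WRITE b=26  (b history now [(12, 26)])
v13: WRITE e=73  (e history now [(2, 72), (13, 73)])
READ d @v6: history=[(7, 60), (9, 12), (11, 67)] -> no version <= 6 -> NONE
v14: WRITE c=53  (c history now [(14, 53)])
v15: WRITE c=39  (c history now [(14, 53), (15, 39)])
v16: WRITE a=12  (a history now [(1, 56), (4, 18), (8, 1), (16, 12)])
v17: WRITE c=42  (c history now [(14, 53), (15, 39), (17, 42)])
READ e @v13: history=[(2, 72), (13, 73)] -> pick v13 -> 73
v18: WRITE a=63  (a history now [(1, 56), (4, 18), (8, 1), (16, 12), (18, 63)])
v19: WRITE a=55  (a history now [(1, 56), (4, 18), (8, 1), (16, 12), (18, 63), (19, 55)])
READ d @v10: history=[(7, 60), (9, 12), (11, 67)] -> pick v9 -> 12
v20: WRITE a=19  (a history now [(1, 56), (4, 18), (8, 1), (16, 12), (18, 63), (19, 55), (20, 19)])
v21: WRITE c=74  (c history now [(14, 53), (15, 39), (17, 42), (21, 74)])
v22: WRITE d=47  (d history now [(7, 60), (9, 12), (11, 67), (22, 47)])
v23: WRITE a=50  (a history now [(1, 56), (4, 18), (8, 1), (16, 12), (18, 63), (19, 55), (20, 19), (23, 50)])
Read results in order: ['NONE', '43', 'NONE', 'NONE', '18', 'NONE', '73', '12']
NONE count = 4

Answer: 4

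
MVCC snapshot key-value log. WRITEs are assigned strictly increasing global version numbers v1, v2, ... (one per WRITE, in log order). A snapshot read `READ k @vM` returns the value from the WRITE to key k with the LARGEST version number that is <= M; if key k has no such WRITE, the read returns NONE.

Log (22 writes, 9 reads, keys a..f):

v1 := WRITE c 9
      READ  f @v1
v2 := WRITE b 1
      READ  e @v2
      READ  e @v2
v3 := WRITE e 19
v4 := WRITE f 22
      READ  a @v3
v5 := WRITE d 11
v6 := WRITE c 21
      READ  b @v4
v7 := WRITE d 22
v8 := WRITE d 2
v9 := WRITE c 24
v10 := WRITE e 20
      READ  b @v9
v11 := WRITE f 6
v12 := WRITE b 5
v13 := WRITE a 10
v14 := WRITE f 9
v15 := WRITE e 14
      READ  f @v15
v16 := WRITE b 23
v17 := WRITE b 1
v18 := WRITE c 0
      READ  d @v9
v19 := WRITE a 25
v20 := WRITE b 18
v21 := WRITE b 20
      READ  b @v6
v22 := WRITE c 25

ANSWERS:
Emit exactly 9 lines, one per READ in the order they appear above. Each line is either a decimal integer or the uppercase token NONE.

Answer: NONE
NONE
NONE
NONE
1
1
9
2
1

Derivation:
v1: WRITE c=9  (c history now [(1, 9)])
READ f @v1: history=[] -> no version <= 1 -> NONE
v2: WRITE b=1  (b history now [(2, 1)])
READ e @v2: history=[] -> no version <= 2 -> NONE
READ e @v2: history=[] -> no version <= 2 -> NONE
v3: WRITE e=19  (e history now [(3, 19)])
v4: WRITE f=22  (f history now [(4, 22)])
READ a @v3: history=[] -> no version <= 3 -> NONE
v5: WRITE d=11  (d history now [(5, 11)])
v6: WRITE c=21  (c history now [(1, 9), (6, 21)])
READ b @v4: history=[(2, 1)] -> pick v2 -> 1
v7: WRITE d=22  (d history now [(5, 11), (7, 22)])
v8: WRITE d=2  (d history now [(5, 11), (7, 22), (8, 2)])
v9: WRITE c=24  (c history now [(1, 9), (6, 21), (9, 24)])
v10: WRITE e=20  (e history now [(3, 19), (10, 20)])
READ b @v9: history=[(2, 1)] -> pick v2 -> 1
v11: WRITE f=6  (f history now [(4, 22), (11, 6)])
v12: WRITE b=5  (b history now [(2, 1), (12, 5)])
v13: WRITE a=10  (a history now [(13, 10)])
v14: WRITE f=9  (f history now [(4, 22), (11, 6), (14, 9)])
v15: WRITE e=14  (e history now [(3, 19), (10, 20), (15, 14)])
READ f @v15: history=[(4, 22), (11, 6), (14, 9)] -> pick v14 -> 9
v16: WRITE b=23  (b history now [(2, 1), (12, 5), (16, 23)])
v17: WRITE b=1  (b history now [(2, 1), (12, 5), (16, 23), (17, 1)])
v18: WRITE c=0  (c history now [(1, 9), (6, 21), (9, 24), (18, 0)])
READ d @v9: history=[(5, 11), (7, 22), (8, 2)] -> pick v8 -> 2
v19: WRITE a=25  (a history now [(13, 10), (19, 25)])
v20: WRITE b=18  (b history now [(2, 1), (12, 5), (16, 23), (17, 1), (20, 18)])
v21: WRITE b=20  (b history now [(2, 1), (12, 5), (16, 23), (17, 1), (20, 18), (21, 20)])
READ b @v6: history=[(2, 1), (12, 5), (16, 23), (17, 1), (20, 18), (21, 20)] -> pick v2 -> 1
v22: WRITE c=25  (c history now [(1, 9), (6, 21), (9, 24), (18, 0), (22, 25)])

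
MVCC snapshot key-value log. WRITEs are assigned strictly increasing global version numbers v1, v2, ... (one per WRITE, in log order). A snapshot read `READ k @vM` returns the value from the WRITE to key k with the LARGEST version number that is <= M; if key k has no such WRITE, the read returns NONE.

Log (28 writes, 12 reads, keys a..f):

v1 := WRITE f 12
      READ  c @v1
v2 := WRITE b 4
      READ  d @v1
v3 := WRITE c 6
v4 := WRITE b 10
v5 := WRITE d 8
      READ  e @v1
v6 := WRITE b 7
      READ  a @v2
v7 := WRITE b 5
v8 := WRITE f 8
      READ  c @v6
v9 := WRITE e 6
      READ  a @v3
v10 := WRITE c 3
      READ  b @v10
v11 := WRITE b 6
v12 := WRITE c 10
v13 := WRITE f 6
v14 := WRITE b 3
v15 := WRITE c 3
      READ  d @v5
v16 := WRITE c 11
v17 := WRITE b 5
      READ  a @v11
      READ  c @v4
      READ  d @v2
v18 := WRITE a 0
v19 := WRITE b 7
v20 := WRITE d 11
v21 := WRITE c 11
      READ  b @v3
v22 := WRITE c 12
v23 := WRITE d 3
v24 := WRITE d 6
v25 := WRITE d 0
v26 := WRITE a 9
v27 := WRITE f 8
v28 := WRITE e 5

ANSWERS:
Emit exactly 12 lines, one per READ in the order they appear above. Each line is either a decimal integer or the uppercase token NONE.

Answer: NONE
NONE
NONE
NONE
6
NONE
5
8
NONE
6
NONE
4

Derivation:
v1: WRITE f=12  (f history now [(1, 12)])
READ c @v1: history=[] -> no version <= 1 -> NONE
v2: WRITE b=4  (b history now [(2, 4)])
READ d @v1: history=[] -> no version <= 1 -> NONE
v3: WRITE c=6  (c history now [(3, 6)])
v4: WRITE b=10  (b history now [(2, 4), (4, 10)])
v5: WRITE d=8  (d history now [(5, 8)])
READ e @v1: history=[] -> no version <= 1 -> NONE
v6: WRITE b=7  (b history now [(2, 4), (4, 10), (6, 7)])
READ a @v2: history=[] -> no version <= 2 -> NONE
v7: WRITE b=5  (b history now [(2, 4), (4, 10), (6, 7), (7, 5)])
v8: WRITE f=8  (f history now [(1, 12), (8, 8)])
READ c @v6: history=[(3, 6)] -> pick v3 -> 6
v9: WRITE e=6  (e history now [(9, 6)])
READ a @v3: history=[] -> no version <= 3 -> NONE
v10: WRITE c=3  (c history now [(3, 6), (10, 3)])
READ b @v10: history=[(2, 4), (4, 10), (6, 7), (7, 5)] -> pick v7 -> 5
v11: WRITE b=6  (b history now [(2, 4), (4, 10), (6, 7), (7, 5), (11, 6)])
v12: WRITE c=10  (c history now [(3, 6), (10, 3), (12, 10)])
v13: WRITE f=6  (f history now [(1, 12), (8, 8), (13, 6)])
v14: WRITE b=3  (b history now [(2, 4), (4, 10), (6, 7), (7, 5), (11, 6), (14, 3)])
v15: WRITE c=3  (c history now [(3, 6), (10, 3), (12, 10), (15, 3)])
READ d @v5: history=[(5, 8)] -> pick v5 -> 8
v16: WRITE c=11  (c history now [(3, 6), (10, 3), (12, 10), (15, 3), (16, 11)])
v17: WRITE b=5  (b history now [(2, 4), (4, 10), (6, 7), (7, 5), (11, 6), (14, 3), (17, 5)])
READ a @v11: history=[] -> no version <= 11 -> NONE
READ c @v4: history=[(3, 6), (10, 3), (12, 10), (15, 3), (16, 11)] -> pick v3 -> 6
READ d @v2: history=[(5, 8)] -> no version <= 2 -> NONE
v18: WRITE a=0  (a history now [(18, 0)])
v19: WRITE b=7  (b history now [(2, 4), (4, 10), (6, 7), (7, 5), (11, 6), (14, 3), (17, 5), (19, 7)])
v20: WRITE d=11  (d history now [(5, 8), (20, 11)])
v21: WRITE c=11  (c history now [(3, 6), (10, 3), (12, 10), (15, 3), (16, 11), (21, 11)])
READ b @v3: history=[(2, 4), (4, 10), (6, 7), (7, 5), (11, 6), (14, 3), (17, 5), (19, 7)] -> pick v2 -> 4
v22: WRITE c=12  (c history now [(3, 6), (10, 3), (12, 10), (15, 3), (16, 11), (21, 11), (22, 12)])
v23: WRITE d=3  (d history now [(5, 8), (20, 11), (23, 3)])
v24: WRITE d=6  (d history now [(5, 8), (20, 11), (23, 3), (24, 6)])
v25: WRITE d=0  (d history now [(5, 8), (20, 11), (23, 3), (24, 6), (25, 0)])
v26: WRITE a=9  (a history now [(18, 0), (26, 9)])
v27: WRITE f=8  (f history now [(1, 12), (8, 8), (13, 6), (27, 8)])
v28: WRITE e=5  (e history now [(9, 6), (28, 5)])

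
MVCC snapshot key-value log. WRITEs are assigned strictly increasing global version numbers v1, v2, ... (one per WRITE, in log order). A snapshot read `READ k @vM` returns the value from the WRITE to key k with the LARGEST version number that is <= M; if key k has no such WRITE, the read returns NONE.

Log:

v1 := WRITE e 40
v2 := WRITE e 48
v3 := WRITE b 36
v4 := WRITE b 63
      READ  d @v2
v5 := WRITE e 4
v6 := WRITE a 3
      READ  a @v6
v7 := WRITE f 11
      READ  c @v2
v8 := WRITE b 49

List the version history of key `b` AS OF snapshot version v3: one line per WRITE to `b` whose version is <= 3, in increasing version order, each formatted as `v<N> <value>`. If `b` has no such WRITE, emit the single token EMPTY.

Answer: v3 36

Derivation:
Scan writes for key=b with version <= 3:
  v1 WRITE e 40 -> skip
  v2 WRITE e 48 -> skip
  v3 WRITE b 36 -> keep
  v4 WRITE b 63 -> drop (> snap)
  v5 WRITE e 4 -> skip
  v6 WRITE a 3 -> skip
  v7 WRITE f 11 -> skip
  v8 WRITE b 49 -> drop (> snap)
Collected: [(3, 36)]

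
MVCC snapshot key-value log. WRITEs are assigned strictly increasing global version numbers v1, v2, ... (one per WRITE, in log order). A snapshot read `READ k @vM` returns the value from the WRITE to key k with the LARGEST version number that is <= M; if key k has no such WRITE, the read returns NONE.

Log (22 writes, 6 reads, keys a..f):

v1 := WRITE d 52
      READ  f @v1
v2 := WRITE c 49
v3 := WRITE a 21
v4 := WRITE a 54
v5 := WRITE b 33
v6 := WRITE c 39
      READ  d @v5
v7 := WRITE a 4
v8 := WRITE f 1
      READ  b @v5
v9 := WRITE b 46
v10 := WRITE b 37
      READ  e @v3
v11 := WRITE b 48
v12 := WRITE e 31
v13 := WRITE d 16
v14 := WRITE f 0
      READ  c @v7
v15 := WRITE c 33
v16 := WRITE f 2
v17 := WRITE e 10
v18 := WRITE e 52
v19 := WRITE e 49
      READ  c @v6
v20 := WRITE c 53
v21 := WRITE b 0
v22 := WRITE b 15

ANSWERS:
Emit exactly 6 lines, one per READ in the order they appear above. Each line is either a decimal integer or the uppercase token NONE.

Answer: NONE
52
33
NONE
39
39

Derivation:
v1: WRITE d=52  (d history now [(1, 52)])
READ f @v1: history=[] -> no version <= 1 -> NONE
v2: WRITE c=49  (c history now [(2, 49)])
v3: WRITE a=21  (a history now [(3, 21)])
v4: WRITE a=54  (a history now [(3, 21), (4, 54)])
v5: WRITE b=33  (b history now [(5, 33)])
v6: WRITE c=39  (c history now [(2, 49), (6, 39)])
READ d @v5: history=[(1, 52)] -> pick v1 -> 52
v7: WRITE a=4  (a history now [(3, 21), (4, 54), (7, 4)])
v8: WRITE f=1  (f history now [(8, 1)])
READ b @v5: history=[(5, 33)] -> pick v5 -> 33
v9: WRITE b=46  (b history now [(5, 33), (9, 46)])
v10: WRITE b=37  (b history now [(5, 33), (9, 46), (10, 37)])
READ e @v3: history=[] -> no version <= 3 -> NONE
v11: WRITE b=48  (b history now [(5, 33), (9, 46), (10, 37), (11, 48)])
v12: WRITE e=31  (e history now [(12, 31)])
v13: WRITE d=16  (d history now [(1, 52), (13, 16)])
v14: WRITE f=0  (f history now [(8, 1), (14, 0)])
READ c @v7: history=[(2, 49), (6, 39)] -> pick v6 -> 39
v15: WRITE c=33  (c history now [(2, 49), (6, 39), (15, 33)])
v16: WRITE f=2  (f history now [(8, 1), (14, 0), (16, 2)])
v17: WRITE e=10  (e history now [(12, 31), (17, 10)])
v18: WRITE e=52  (e history now [(12, 31), (17, 10), (18, 52)])
v19: WRITE e=49  (e history now [(12, 31), (17, 10), (18, 52), (19, 49)])
READ c @v6: history=[(2, 49), (6, 39), (15, 33)] -> pick v6 -> 39
v20: WRITE c=53  (c history now [(2, 49), (6, 39), (15, 33), (20, 53)])
v21: WRITE b=0  (b history now [(5, 33), (9, 46), (10, 37), (11, 48), (21, 0)])
v22: WRITE b=15  (b history now [(5, 33), (9, 46), (10, 37), (11, 48), (21, 0), (22, 15)])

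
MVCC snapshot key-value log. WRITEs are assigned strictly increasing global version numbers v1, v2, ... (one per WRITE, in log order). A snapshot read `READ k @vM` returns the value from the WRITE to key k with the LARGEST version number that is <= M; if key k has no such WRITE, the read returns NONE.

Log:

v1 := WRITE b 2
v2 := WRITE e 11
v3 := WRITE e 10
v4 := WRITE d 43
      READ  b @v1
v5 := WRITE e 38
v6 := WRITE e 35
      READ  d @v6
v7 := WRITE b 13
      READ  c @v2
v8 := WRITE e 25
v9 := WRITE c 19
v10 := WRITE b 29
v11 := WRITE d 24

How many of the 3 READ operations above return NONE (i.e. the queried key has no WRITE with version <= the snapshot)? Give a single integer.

Answer: 1

Derivation:
v1: WRITE b=2  (b history now [(1, 2)])
v2: WRITE e=11  (e history now [(2, 11)])
v3: WRITE e=10  (e history now [(2, 11), (3, 10)])
v4: WRITE d=43  (d history now [(4, 43)])
READ b @v1: history=[(1, 2)] -> pick v1 -> 2
v5: WRITE e=38  (e history now [(2, 11), (3, 10), (5, 38)])
v6: WRITE e=35  (e history now [(2, 11), (3, 10), (5, 38), (6, 35)])
READ d @v6: history=[(4, 43)] -> pick v4 -> 43
v7: WRITE b=13  (b history now [(1, 2), (7, 13)])
READ c @v2: history=[] -> no version <= 2 -> NONE
v8: WRITE e=25  (e history now [(2, 11), (3, 10), (5, 38), (6, 35), (8, 25)])
v9: WRITE c=19  (c history now [(9, 19)])
v10: WRITE b=29  (b history now [(1, 2), (7, 13), (10, 29)])
v11: WRITE d=24  (d history now [(4, 43), (11, 24)])
Read results in order: ['2', '43', 'NONE']
NONE count = 1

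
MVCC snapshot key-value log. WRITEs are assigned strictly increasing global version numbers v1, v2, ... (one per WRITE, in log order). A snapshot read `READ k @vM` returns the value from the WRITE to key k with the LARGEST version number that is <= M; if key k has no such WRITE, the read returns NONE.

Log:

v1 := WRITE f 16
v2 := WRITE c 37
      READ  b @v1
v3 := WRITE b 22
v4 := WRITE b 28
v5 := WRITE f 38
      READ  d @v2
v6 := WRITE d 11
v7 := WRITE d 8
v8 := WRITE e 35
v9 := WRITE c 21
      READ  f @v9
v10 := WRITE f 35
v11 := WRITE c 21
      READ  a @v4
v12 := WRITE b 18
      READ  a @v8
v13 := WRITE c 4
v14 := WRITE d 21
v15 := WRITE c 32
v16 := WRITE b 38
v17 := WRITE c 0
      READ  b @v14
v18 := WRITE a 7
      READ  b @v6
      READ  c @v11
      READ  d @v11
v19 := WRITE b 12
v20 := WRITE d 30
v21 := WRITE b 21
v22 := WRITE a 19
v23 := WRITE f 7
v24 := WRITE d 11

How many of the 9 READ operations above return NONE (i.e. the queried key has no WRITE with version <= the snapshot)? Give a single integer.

Answer: 4

Derivation:
v1: WRITE f=16  (f history now [(1, 16)])
v2: WRITE c=37  (c history now [(2, 37)])
READ b @v1: history=[] -> no version <= 1 -> NONE
v3: WRITE b=22  (b history now [(3, 22)])
v4: WRITE b=28  (b history now [(3, 22), (4, 28)])
v5: WRITE f=38  (f history now [(1, 16), (5, 38)])
READ d @v2: history=[] -> no version <= 2 -> NONE
v6: WRITE d=11  (d history now [(6, 11)])
v7: WRITE d=8  (d history now [(6, 11), (7, 8)])
v8: WRITE e=35  (e history now [(8, 35)])
v9: WRITE c=21  (c history now [(2, 37), (9, 21)])
READ f @v9: history=[(1, 16), (5, 38)] -> pick v5 -> 38
v10: WRITE f=35  (f history now [(1, 16), (5, 38), (10, 35)])
v11: WRITE c=21  (c history now [(2, 37), (9, 21), (11, 21)])
READ a @v4: history=[] -> no version <= 4 -> NONE
v12: WRITE b=18  (b history now [(3, 22), (4, 28), (12, 18)])
READ a @v8: history=[] -> no version <= 8 -> NONE
v13: WRITE c=4  (c history now [(2, 37), (9, 21), (11, 21), (13, 4)])
v14: WRITE d=21  (d history now [(6, 11), (7, 8), (14, 21)])
v15: WRITE c=32  (c history now [(2, 37), (9, 21), (11, 21), (13, 4), (15, 32)])
v16: WRITE b=38  (b history now [(3, 22), (4, 28), (12, 18), (16, 38)])
v17: WRITE c=0  (c history now [(2, 37), (9, 21), (11, 21), (13, 4), (15, 32), (17, 0)])
READ b @v14: history=[(3, 22), (4, 28), (12, 18), (16, 38)] -> pick v12 -> 18
v18: WRITE a=7  (a history now [(18, 7)])
READ b @v6: history=[(3, 22), (4, 28), (12, 18), (16, 38)] -> pick v4 -> 28
READ c @v11: history=[(2, 37), (9, 21), (11, 21), (13, 4), (15, 32), (17, 0)] -> pick v11 -> 21
READ d @v11: history=[(6, 11), (7, 8), (14, 21)] -> pick v7 -> 8
v19: WRITE b=12  (b history now [(3, 22), (4, 28), (12, 18), (16, 38), (19, 12)])
v20: WRITE d=30  (d history now [(6, 11), (7, 8), (14, 21), (20, 30)])
v21: WRITE b=21  (b history now [(3, 22), (4, 28), (12, 18), (16, 38), (19, 12), (21, 21)])
v22: WRITE a=19  (a history now [(18, 7), (22, 19)])
v23: WRITE f=7  (f history now [(1, 16), (5, 38), (10, 35), (23, 7)])
v24: WRITE d=11  (d history now [(6, 11), (7, 8), (14, 21), (20, 30), (24, 11)])
Read results in order: ['NONE', 'NONE', '38', 'NONE', 'NONE', '18', '28', '21', '8']
NONE count = 4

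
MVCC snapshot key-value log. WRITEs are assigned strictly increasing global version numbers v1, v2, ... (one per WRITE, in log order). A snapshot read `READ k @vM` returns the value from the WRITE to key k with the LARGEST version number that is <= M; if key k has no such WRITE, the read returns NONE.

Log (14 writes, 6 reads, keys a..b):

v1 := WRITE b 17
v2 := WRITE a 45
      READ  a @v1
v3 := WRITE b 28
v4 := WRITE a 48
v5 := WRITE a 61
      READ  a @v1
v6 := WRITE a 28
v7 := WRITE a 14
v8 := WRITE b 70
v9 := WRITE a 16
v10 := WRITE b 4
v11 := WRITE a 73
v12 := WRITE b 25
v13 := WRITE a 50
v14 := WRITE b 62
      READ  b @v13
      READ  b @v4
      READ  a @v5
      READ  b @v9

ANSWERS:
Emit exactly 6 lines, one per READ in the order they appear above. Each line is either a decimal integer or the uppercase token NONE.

v1: WRITE b=17  (b history now [(1, 17)])
v2: WRITE a=45  (a history now [(2, 45)])
READ a @v1: history=[(2, 45)] -> no version <= 1 -> NONE
v3: WRITE b=28  (b history now [(1, 17), (3, 28)])
v4: WRITE a=48  (a history now [(2, 45), (4, 48)])
v5: WRITE a=61  (a history now [(2, 45), (4, 48), (5, 61)])
READ a @v1: history=[(2, 45), (4, 48), (5, 61)] -> no version <= 1 -> NONE
v6: WRITE a=28  (a history now [(2, 45), (4, 48), (5, 61), (6, 28)])
v7: WRITE a=14  (a history now [(2, 45), (4, 48), (5, 61), (6, 28), (7, 14)])
v8: WRITE b=70  (b history now [(1, 17), (3, 28), (8, 70)])
v9: WRITE a=16  (a history now [(2, 45), (4, 48), (5, 61), (6, 28), (7, 14), (9, 16)])
v10: WRITE b=4  (b history now [(1, 17), (3, 28), (8, 70), (10, 4)])
v11: WRITE a=73  (a history now [(2, 45), (4, 48), (5, 61), (6, 28), (7, 14), (9, 16), (11, 73)])
v12: WRITE b=25  (b history now [(1, 17), (3, 28), (8, 70), (10, 4), (12, 25)])
v13: WRITE a=50  (a history now [(2, 45), (4, 48), (5, 61), (6, 28), (7, 14), (9, 16), (11, 73), (13, 50)])
v14: WRITE b=62  (b history now [(1, 17), (3, 28), (8, 70), (10, 4), (12, 25), (14, 62)])
READ b @v13: history=[(1, 17), (3, 28), (8, 70), (10, 4), (12, 25), (14, 62)] -> pick v12 -> 25
READ b @v4: history=[(1, 17), (3, 28), (8, 70), (10, 4), (12, 25), (14, 62)] -> pick v3 -> 28
READ a @v5: history=[(2, 45), (4, 48), (5, 61), (6, 28), (7, 14), (9, 16), (11, 73), (13, 50)] -> pick v5 -> 61
READ b @v9: history=[(1, 17), (3, 28), (8, 70), (10, 4), (12, 25), (14, 62)] -> pick v8 -> 70

Answer: NONE
NONE
25
28
61
70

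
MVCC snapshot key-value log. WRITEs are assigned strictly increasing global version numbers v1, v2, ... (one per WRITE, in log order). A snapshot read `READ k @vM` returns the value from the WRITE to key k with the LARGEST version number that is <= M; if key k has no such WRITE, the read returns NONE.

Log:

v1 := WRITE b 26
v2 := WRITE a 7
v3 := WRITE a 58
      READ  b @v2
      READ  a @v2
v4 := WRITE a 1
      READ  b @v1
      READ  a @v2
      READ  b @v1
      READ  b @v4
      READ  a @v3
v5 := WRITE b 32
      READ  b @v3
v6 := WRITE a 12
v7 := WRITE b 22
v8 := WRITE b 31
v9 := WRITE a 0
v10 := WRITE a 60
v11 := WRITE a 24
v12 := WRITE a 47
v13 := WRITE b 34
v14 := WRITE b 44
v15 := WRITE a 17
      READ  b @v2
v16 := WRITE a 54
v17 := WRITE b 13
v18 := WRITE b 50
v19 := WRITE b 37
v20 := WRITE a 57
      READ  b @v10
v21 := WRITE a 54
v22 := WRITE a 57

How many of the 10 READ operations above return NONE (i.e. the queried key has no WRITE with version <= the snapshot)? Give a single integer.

Answer: 0

Derivation:
v1: WRITE b=26  (b history now [(1, 26)])
v2: WRITE a=7  (a history now [(2, 7)])
v3: WRITE a=58  (a history now [(2, 7), (3, 58)])
READ b @v2: history=[(1, 26)] -> pick v1 -> 26
READ a @v2: history=[(2, 7), (3, 58)] -> pick v2 -> 7
v4: WRITE a=1  (a history now [(2, 7), (3, 58), (4, 1)])
READ b @v1: history=[(1, 26)] -> pick v1 -> 26
READ a @v2: history=[(2, 7), (3, 58), (4, 1)] -> pick v2 -> 7
READ b @v1: history=[(1, 26)] -> pick v1 -> 26
READ b @v4: history=[(1, 26)] -> pick v1 -> 26
READ a @v3: history=[(2, 7), (3, 58), (4, 1)] -> pick v3 -> 58
v5: WRITE b=32  (b history now [(1, 26), (5, 32)])
READ b @v3: history=[(1, 26), (5, 32)] -> pick v1 -> 26
v6: WRITE a=12  (a history now [(2, 7), (3, 58), (4, 1), (6, 12)])
v7: WRITE b=22  (b history now [(1, 26), (5, 32), (7, 22)])
v8: WRITE b=31  (b history now [(1, 26), (5, 32), (7, 22), (8, 31)])
v9: WRITE a=0  (a history now [(2, 7), (3, 58), (4, 1), (6, 12), (9, 0)])
v10: WRITE a=60  (a history now [(2, 7), (3, 58), (4, 1), (6, 12), (9, 0), (10, 60)])
v11: WRITE a=24  (a history now [(2, 7), (3, 58), (4, 1), (6, 12), (9, 0), (10, 60), (11, 24)])
v12: WRITE a=47  (a history now [(2, 7), (3, 58), (4, 1), (6, 12), (9, 0), (10, 60), (11, 24), (12, 47)])
v13: WRITE b=34  (b history now [(1, 26), (5, 32), (7, 22), (8, 31), (13, 34)])
v14: WRITE b=44  (b history now [(1, 26), (5, 32), (7, 22), (8, 31), (13, 34), (14, 44)])
v15: WRITE a=17  (a history now [(2, 7), (3, 58), (4, 1), (6, 12), (9, 0), (10, 60), (11, 24), (12, 47), (15, 17)])
READ b @v2: history=[(1, 26), (5, 32), (7, 22), (8, 31), (13, 34), (14, 44)] -> pick v1 -> 26
v16: WRITE a=54  (a history now [(2, 7), (3, 58), (4, 1), (6, 12), (9, 0), (10, 60), (11, 24), (12, 47), (15, 17), (16, 54)])
v17: WRITE b=13  (b history now [(1, 26), (5, 32), (7, 22), (8, 31), (13, 34), (14, 44), (17, 13)])
v18: WRITE b=50  (b history now [(1, 26), (5, 32), (7, 22), (8, 31), (13, 34), (14, 44), (17, 13), (18, 50)])
v19: WRITE b=37  (b history now [(1, 26), (5, 32), (7, 22), (8, 31), (13, 34), (14, 44), (17, 13), (18, 50), (19, 37)])
v20: WRITE a=57  (a history now [(2, 7), (3, 58), (4, 1), (6, 12), (9, 0), (10, 60), (11, 24), (12, 47), (15, 17), (16, 54), (20, 57)])
READ b @v10: history=[(1, 26), (5, 32), (7, 22), (8, 31), (13, 34), (14, 44), (17, 13), (18, 50), (19, 37)] -> pick v8 -> 31
v21: WRITE a=54  (a history now [(2, 7), (3, 58), (4, 1), (6, 12), (9, 0), (10, 60), (11, 24), (12, 47), (15, 17), (16, 54), (20, 57), (21, 54)])
v22: WRITE a=57  (a history now [(2, 7), (3, 58), (4, 1), (6, 12), (9, 0), (10, 60), (11, 24), (12, 47), (15, 17), (16, 54), (20, 57), (21, 54), (22, 57)])
Read results in order: ['26', '7', '26', '7', '26', '26', '58', '26', '26', '31']
NONE count = 0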